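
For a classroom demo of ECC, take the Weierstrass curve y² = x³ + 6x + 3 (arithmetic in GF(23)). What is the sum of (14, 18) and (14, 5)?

The two points share x = 14 and their y-coordinates satisfy 18 + 5 ≡ 0 (mod 23), so they are inverses. Their sum is the point at infinity.

O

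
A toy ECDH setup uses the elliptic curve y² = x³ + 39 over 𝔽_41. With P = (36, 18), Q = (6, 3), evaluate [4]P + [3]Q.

(3, 5)

First 4P:
Double-and-add on 4 = (100)₂. Start with P = (36, 18) for the leading 1-bit.
double: tangent at (36, 18): λ = (3·36² + 0)/(2·18) ≡ 34/36. 36⁻¹ ≡ 8 (mod 41), so λ ≡ 34·8 ≡ 26.
  x = λ² - 36 - 36 = 676 - 72 ≡ 30; y = λ·(36 - 30) - 18 ≡ 15. → (30, 15)
double: tangent at (30, 15): λ = (3·30² + 0)/(2·15) ≡ 35/30. 30⁻¹ ≡ 26 (mod 41), so λ ≡ 35·26 ≡ 8.
  x = λ² - 30 - 30 = 64 - 60 ≡ 4; y = λ·(30 - 4) - 15 ≡ 29. → (4, 29)
4P = (4, 29).
Next 3Q:
Repeated addition: build up to 3Q.
2Q: tangent at (6, 3): λ = (3·6² + 0)/(2·3) ≡ 26/6. 6⁻¹ ≡ 7 (mod 41), so λ ≡ 26·7 ≡ 18.
  x = λ² - 6 - 6 = 324 - 12 ≡ 25; y = λ·(6 - 25) - 3 ≡ 24. → (25, 24)
3Q: (25, 24) + (6, 3). λ = (3 - 24)/(6 - 25) ≡ 20/22 mod 41. 22⁻¹ ≡ 28 (mod 41) since 22·28 = 616 ≡ 1, so λ ≡ 27.
  x = λ² - 25 - 6 = 729 - 31 ≡ 1; y = λ·(25 - 1) - 24 ≡ 9. → (1, 9)
3Q = (1, 9).
Finally 4P + 3Q:
(4, 29) + (1, 9). λ = (9 - 29)/(1 - 4) ≡ 21/38 mod 41. 38⁻¹ ≡ 27 (mod 41) since 38·27 = 1026 ≡ 1, so λ ≡ 34.
  x = λ² - 4 - 1 = 1156 - 5 ≡ 3; y = λ·(4 - 3) - 29 ≡ 5. → (3, 5)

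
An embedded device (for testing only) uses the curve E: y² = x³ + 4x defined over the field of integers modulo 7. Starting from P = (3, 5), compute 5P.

Repeated addition: build up to 5P.
2P: tangent at (3, 5): λ = (3·3² + 4)/(2·5) ≡ 3/3. 3⁻¹ ≡ 5 (mod 7) since 3·5 = 15 ≡ 1, so λ ≡ 3·5 ≡ 1.
  x = λ² - 3 - 3 = 1 - 6 ≡ 2; y = λ·(3 - 2) - 5 ≡ 3. → (2, 3)
3P: (2, 3) + (3, 5). λ = (5 - 3)/(3 - 2) ≡ 2/1 mod 7. 1⁻¹ ≡ 1 (mod 7), so λ ≡ 2.
  x = λ² - 2 - 3 = 4 - 5 ≡ 6; y = λ·(2 - 6) - 3 ≡ 3. → (6, 3)
4P: (6, 3) + (3, 5). λ = (5 - 3)/(3 - 6) ≡ 2/4 mod 7. 4⁻¹ ≡ 2 (mod 7), so λ ≡ 4.
  x = λ² - 6 - 3 = 16 - 9 ≡ 0; y = λ·(6 - 0) - 3 ≡ 0. → (0, 0)
5P: (0, 0) + (3, 5). λ = (5 - 0)/(3 - 0) ≡ 5/3 mod 7. 3⁻¹ ≡ 5 (mod 7) since 3·5 = 15 ≡ 1, so λ ≡ 4.
  x = λ² - 0 - 3 = 16 - 3 ≡ 6; y = λ·(0 - 6) - 0 ≡ 4. → (6, 4)

(6, 4)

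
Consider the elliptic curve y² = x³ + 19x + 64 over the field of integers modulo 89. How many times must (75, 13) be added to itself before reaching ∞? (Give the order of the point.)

2P: tangent at (75, 13): λ = (3·75² + 19)/(2·13) ≡ 73/26. 26⁻¹ ≡ 24 (mod 89) since 26·24 = 624 ≡ 1, so λ ≡ 73·24 ≡ 61.
  x = λ² - 75 - 75 = 3721 - 150 ≡ 11; y = λ·(75 - 11) - 13 ≡ 64. → (11, 64)
3P: (11, 64) + (75, 13). λ = (13 - 64)/(75 - 11) ≡ 38/64 mod 89. 64⁻¹ ≡ 32 (mod 89), so λ ≡ 59.
  x = λ² - 11 - 75 = 3481 - 86 ≡ 13; y = λ·(11 - 13) - 64 ≡ 85. → (13, 85)
4P: (13, 85) + (75, 13). λ = (13 - 85)/(75 - 13) ≡ 17/62 mod 89. 62⁻¹ ≡ 56 (mod 89), so λ ≡ 62.
  x = λ² - 13 - 75 = 3844 - 88 ≡ 18; y = λ·(13 - 18) - 85 ≡ 50. → (18, 50)
5P: (18, 50) + (75, 13). λ = (13 - 50)/(75 - 18) ≡ 52/57 mod 89. 57⁻¹ ≡ 25 (mod 89) since 57·25 = 1425 ≡ 1, so λ ≡ 54.
  x = λ² - 18 - 75 = 2916 - 93 ≡ 64; y = λ·(18 - 64) - 50 ≡ 47. → (64, 47)
6P: (64, 47) + (75, 13). λ = (13 - 47)/(75 - 64) ≡ 55/11 mod 89. 11⁻¹ ≡ 81 (mod 89) since 11·81 = 891 ≡ 1, so λ ≡ 5.
  x = λ² - 64 - 75 = 25 - 139 ≡ 64; y = λ·(64 - 64) - 47 ≡ 42. → (64, 42)
7P: (64, 42) + (75, 13). λ = (13 - 42)/(75 - 64) ≡ 60/11 mod 89. 11⁻¹ ≡ 81 (mod 89), so λ ≡ 54.
  x = λ² - 64 - 75 = 2916 - 139 ≡ 18; y = λ·(64 - 18) - 42 ≡ 39. → (18, 39)
8P: (18, 39) + (75, 13). λ = (13 - 39)/(75 - 18) ≡ 63/57 mod 89. 57⁻¹ ≡ 25 (mod 89), so λ ≡ 62.
  x = λ² - 18 - 75 = 3844 - 93 ≡ 13; y = λ·(18 - 13) - 39 ≡ 4. → (13, 4)
9P: (13, 4) + (75, 13). λ = (13 - 4)/(75 - 13) ≡ 9/62 mod 89. 62⁻¹ ≡ 56 (mod 89), so λ ≡ 59.
  x = λ² - 13 - 75 = 3481 - 88 ≡ 11; y = λ·(13 - 11) - 4 ≡ 25. → (11, 25)
10P: (11, 25) + (75, 13). λ = (13 - 25)/(75 - 11) ≡ 77/64 mod 89. 64⁻¹ ≡ 32 (mod 89) since 64·32 = 2048 ≡ 1, so λ ≡ 61.
  x = λ² - 11 - 75 = 3721 - 86 ≡ 75; y = λ·(11 - 75) - 25 ≡ 76. → (75, 76)
11P: (75, 76) + (75, 13): same x and y₁ ≡ -y₂, so the sum is ∞.
11P = ∞, so the order is 11.

11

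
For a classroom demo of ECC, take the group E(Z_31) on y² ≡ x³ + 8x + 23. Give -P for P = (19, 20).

-(19, 20) = (19, -20 mod 31) = (19, 11).

(19, 11)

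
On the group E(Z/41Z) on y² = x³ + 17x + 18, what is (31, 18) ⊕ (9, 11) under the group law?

(0, 31)

(31, 18) + (9, 11). λ = (11 - 18)/(9 - 31) ≡ 34/19 mod 41. 19⁻¹ ≡ 13 (mod 41), so λ ≡ 32.
  x = λ² - 31 - 9 = 1024 - 40 ≡ 0; y = λ·(31 - 0) - 18 ≡ 31. → (0, 31)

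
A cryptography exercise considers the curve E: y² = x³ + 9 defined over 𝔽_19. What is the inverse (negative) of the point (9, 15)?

(9, 4)

-(9, 15) = (9, -15 mod 19) = (9, 4).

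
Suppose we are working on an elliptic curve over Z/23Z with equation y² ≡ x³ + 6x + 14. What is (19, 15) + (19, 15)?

tangent at (19, 15): λ = (3·19² + 6)/(2·15) ≡ 8/7. 7⁻¹ ≡ 10 (mod 23) since 7·10 = 70 ≡ 1, so λ ≡ 8·10 ≡ 11.
  x = λ² - 19 - 19 = 121 - 38 ≡ 14; y = λ·(19 - 14) - 15 ≡ 17. → (14, 17)

(14, 17)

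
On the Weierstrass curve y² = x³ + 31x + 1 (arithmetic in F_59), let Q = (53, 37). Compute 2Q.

(47, 54)

tangent at (53, 37): λ = (3·53² + 31)/(2·37) ≡ 21/15. 15⁻¹ ≡ 4 (mod 59) since 15·4 = 60 ≡ 1, so λ ≡ 21·4 ≡ 25.
  x = λ² - 53 - 53 = 625 - 106 ≡ 47; y = λ·(53 - 47) - 37 ≡ 54. → (47, 54)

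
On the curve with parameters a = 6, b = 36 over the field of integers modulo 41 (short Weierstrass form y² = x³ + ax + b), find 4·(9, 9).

(18, 20)

Write Q = (9, 9).
Double-and-add on 4 = (100)₂. Start with Q = (9, 9) for the leading 1-bit.
double: tangent at (9, 9): λ = (3·9² + 6)/(2·9) ≡ 3/18. 18⁻¹ ≡ 16 (mod 41), so λ ≡ 3·16 ≡ 7.
  x = λ² - 9 - 9 = 49 - 18 ≡ 31; y = λ·(9 - 31) - 9 ≡ 1. → (31, 1)
double: tangent at (31, 1): λ = (3·31² + 6)/(2·1) ≡ 19/2. 2⁻¹ ≡ 21 (mod 41) since 2·21 = 42 ≡ 1, so λ ≡ 19·21 ≡ 30.
  x = λ² - 31 - 31 = 900 - 62 ≡ 18; y = λ·(31 - 18) - 1 ≡ 20. → (18, 20)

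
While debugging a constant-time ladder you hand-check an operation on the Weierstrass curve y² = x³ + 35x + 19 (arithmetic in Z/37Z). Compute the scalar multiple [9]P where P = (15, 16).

Double-and-add on 9 = (1001)₂. Start with P = (15, 16) for the leading 1-bit.
double: tangent at (15, 16): λ = (3·15² + 35)/(2·16) ≡ 7/32. 32⁻¹ ≡ 22 (mod 37), so λ ≡ 7·22 ≡ 6.
  x = λ² - 15 - 15 = 36 - 30 ≡ 6; y = λ·(15 - 6) - 16 ≡ 1. → (6, 1)
double: tangent at (6, 1): λ = (3·6² + 35)/(2·1) ≡ 32/2. 2⁻¹ ≡ 19 (mod 37) since 2·19 = 38 ≡ 1, so λ ≡ 32·19 ≡ 16.
  x = λ² - 6 - 6 = 256 - 12 ≡ 22; y = λ·(6 - 22) - 1 ≡ 2. → (22, 2)
double: tangent at (22, 2): λ = (3·22² + 35)/(2·2) ≡ 7/4. 4⁻¹ ≡ 28 (mod 37) since 4·28 = 112 ≡ 1, so λ ≡ 7·28 ≡ 11.
  x = λ² - 22 - 22 = 121 - 44 ≡ 3; y = λ·(22 - 3) - 2 ≡ 22. → (3, 22)
add P: (3, 22) + (15, 16). λ = (16 - 22)/(15 - 3) ≡ 31/12 mod 37. 12⁻¹ ≡ 34 (mod 37), so λ ≡ 18.
  x = λ² - 3 - 15 = 324 - 18 ≡ 10; y = λ·(3 - 10) - 22 ≡ 0. → (10, 0)

(10, 0)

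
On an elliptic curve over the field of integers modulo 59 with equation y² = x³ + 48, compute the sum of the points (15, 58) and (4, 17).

(15, 58) + (4, 17). λ = (17 - 58)/(4 - 15) ≡ 18/48 mod 59. 48⁻¹ ≡ 16 (mod 59) since 48·16 = 768 ≡ 1, so λ ≡ 52.
  x = λ² - 15 - 4 = 2704 - 19 ≡ 30; y = λ·(15 - 30) - 58 ≡ 47. → (30, 47)

(30, 47)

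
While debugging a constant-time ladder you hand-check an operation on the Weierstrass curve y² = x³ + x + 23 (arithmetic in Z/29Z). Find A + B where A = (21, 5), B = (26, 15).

(21, 5) + (26, 15). λ = (15 - 5)/(26 - 21) ≡ 10/5 mod 29. 5⁻¹ ≡ 6 (mod 29), so λ ≡ 2.
  x = λ² - 21 - 26 = 4 - 47 ≡ 15; y = λ·(21 - 15) - 5 ≡ 7. → (15, 7)

(15, 7)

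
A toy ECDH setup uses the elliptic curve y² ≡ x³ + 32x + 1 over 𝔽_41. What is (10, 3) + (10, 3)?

tangent at (10, 3): λ = (3·10² + 32)/(2·3) ≡ 4/6. 6⁻¹ ≡ 7 (mod 41) since 6·7 = 42 ≡ 1, so λ ≡ 4·7 ≡ 28.
  x = λ² - 10 - 10 = 784 - 20 ≡ 26; y = λ·(10 - 26) - 3 ≡ 0. → (26, 0)

(26, 0)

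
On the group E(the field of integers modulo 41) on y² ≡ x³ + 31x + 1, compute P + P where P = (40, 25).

(35, 3)

tangent at (40, 25): λ = (3·40² + 31)/(2·25) ≡ 34/9. 9⁻¹ ≡ 32 (mod 41), so λ ≡ 34·32 ≡ 22.
  x = λ² - 40 - 40 = 484 - 80 ≡ 35; y = λ·(40 - 35) - 25 ≡ 3. → (35, 3)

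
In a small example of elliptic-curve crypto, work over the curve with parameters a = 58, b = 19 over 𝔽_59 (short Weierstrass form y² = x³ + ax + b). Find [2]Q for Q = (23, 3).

(16, 38)

tangent at (23, 3): λ = (3·23² + 58)/(2·3) ≡ 52/6. 6⁻¹ ≡ 10 (mod 59), so λ ≡ 52·10 ≡ 48.
  x = λ² - 23 - 23 = 2304 - 46 ≡ 16; y = λ·(23 - 16) - 3 ≡ 38. → (16, 38)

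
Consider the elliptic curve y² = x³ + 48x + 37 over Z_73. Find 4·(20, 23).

(5, 57)

Write P = (20, 23).
Repeated addition: build up to 4P.
2P: tangent at (20, 23): λ = (3·20² + 48)/(2·23) ≡ 7/46. 46⁻¹ ≡ 27 (mod 73), so λ ≡ 7·27 ≡ 43.
  x = λ² - 20 - 20 = 1849 - 40 ≡ 57; y = λ·(20 - 57) - 23 ≡ 65. → (57, 65)
3P: (57, 65) + (20, 23). λ = (23 - 65)/(20 - 57) ≡ 31/36 mod 73. 36⁻¹ ≡ 71 (mod 73), so λ ≡ 11.
  x = λ² - 57 - 20 = 121 - 77 ≡ 44; y = λ·(57 - 44) - 65 ≡ 5. → (44, 5)
4P: (44, 5) + (20, 23). λ = (23 - 5)/(20 - 44) ≡ 18/49 mod 73. 49⁻¹ ≡ 3 (mod 73), so λ ≡ 54.
  x = λ² - 44 - 20 = 2916 - 64 ≡ 5; y = λ·(44 - 5) - 5 ≡ 57. → (5, 57)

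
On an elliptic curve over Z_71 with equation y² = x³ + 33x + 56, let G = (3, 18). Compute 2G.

tangent at (3, 18): λ = (3·3² + 33)/(2·18) ≡ 60/36. 36⁻¹ ≡ 2 (mod 71) since 36·2 = 72 ≡ 1, so λ ≡ 60·2 ≡ 49.
  x = λ² - 3 - 3 = 2401 - 6 ≡ 52; y = λ·(3 - 52) - 18 ≡ 66. → (52, 66)

(52, 66)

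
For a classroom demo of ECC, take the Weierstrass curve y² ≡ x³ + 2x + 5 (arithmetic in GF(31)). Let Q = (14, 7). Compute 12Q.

Double-and-add on 12 = (1100)₂. Start with Q = (14, 7) for the leading 1-bit.
double: tangent at (14, 7): λ = (3·14² + 2)/(2·7) ≡ 1/14. 14⁻¹ ≡ 20 (mod 31), so λ ≡ 1·20 ≡ 20.
  x = λ² - 14 - 14 = 400 - 28 ≡ 0; y = λ·(14 - 0) - 7 ≡ 25. → (0, 25)
add Q: (0, 25) + (14, 7). λ = (7 - 25)/(14 - 0) ≡ 13/14 mod 31. 14⁻¹ ≡ 20 (mod 31), so λ ≡ 12.
  x = λ² - 0 - 14 = 144 - 14 ≡ 6; y = λ·(0 - 6) - 25 ≡ 27. → (6, 27)
double: tangent at (6, 27): λ = (3·6² + 2)/(2·27) ≡ 17/23. 23⁻¹ ≡ 27 (mod 31), so λ ≡ 17·27 ≡ 25.
  x = λ² - 6 - 6 = 625 - 12 ≡ 24; y = λ·(6 - 24) - 27 ≡ 19. → (24, 19)
double: tangent at (24, 19): λ = (3·24² + 2)/(2·19) ≡ 25/7. 7⁻¹ ≡ 9 (mod 31) since 7·9 = 63 ≡ 1, so λ ≡ 25·9 ≡ 8.
  x = λ² - 24 - 24 = 64 - 48 ≡ 16; y = λ·(24 - 16) - 19 ≡ 14. → (16, 14)

(16, 14)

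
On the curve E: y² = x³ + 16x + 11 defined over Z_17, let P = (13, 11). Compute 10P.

Double-and-add on 10 = (1010)₂. Start with P = (13, 11) for the leading 1-bit.
double: tangent at (13, 11): λ = (3·13² + 16)/(2·11) ≡ 13/5. 5⁻¹ ≡ 7 (mod 17) since 5·7 = 35 ≡ 1, so λ ≡ 13·7 ≡ 6.
  x = λ² - 13 - 13 = 36 - 26 ≡ 10; y = λ·(13 - 10) - 11 ≡ 7. → (10, 7)
double: tangent at (10, 7): λ = (3·10² + 16)/(2·7) ≡ 10/14. 14⁻¹ ≡ 11 (mod 17), so λ ≡ 10·11 ≡ 8.
  x = λ² - 10 - 10 = 64 - 20 ≡ 10; y = λ·(10 - 10) - 7 ≡ 10. → (10, 10)
add P: (10, 10) + (13, 11). λ = (11 - 10)/(13 - 10) ≡ 1/3 mod 17. 3⁻¹ ≡ 6 (mod 17), so λ ≡ 6.
  x = λ² - 10 - 13 = 36 - 23 ≡ 13; y = λ·(10 - 13) - 10 ≡ 6. → (13, 6)
double: tangent at (13, 6): λ = (3·13² + 16)/(2·6) ≡ 13/12. 12⁻¹ ≡ 10 (mod 17), so λ ≡ 13·10 ≡ 11.
  x = λ² - 13 - 13 = 121 - 26 ≡ 10; y = λ·(13 - 10) - 6 ≡ 10. → (10, 10)

(10, 10)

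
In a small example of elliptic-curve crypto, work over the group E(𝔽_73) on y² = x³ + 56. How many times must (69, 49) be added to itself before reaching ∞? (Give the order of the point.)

8

2P: tangent at (69, 49): λ = (3·69² + 0)/(2·49) ≡ 48/25. 25⁻¹ ≡ 38 (mod 73) since 25·38 = 950 ≡ 1, so λ ≡ 48·38 ≡ 72.
  x = λ² - 69 - 69 = 5184 - 138 ≡ 9; y = λ·(69 - 9) - 49 ≡ 37. → (9, 37)
3P: (9, 37) + (69, 49). λ = (49 - 37)/(69 - 9) ≡ 12/60 mod 73. 60⁻¹ ≡ 28 (mod 73), so λ ≡ 44.
  x = λ² - 9 - 69 = 1936 - 78 ≡ 33; y = λ·(9 - 33) - 37 ≡ 2. → (33, 2)
4P: (33, 2) + (69, 49). λ = (49 - 2)/(69 - 33) ≡ 47/36 mod 73. 36⁻¹ ≡ 71 (mod 73) since 36·71 = 2556 ≡ 1, so λ ≡ 52.
  x = λ² - 33 - 69 = 2704 - 102 ≡ 47; y = λ·(33 - 47) - 2 ≡ 0. → (47, 0)
5P: (47, 0) + (69, 49). λ = (49 - 0)/(69 - 47) ≡ 49/22 mod 73. 22⁻¹ ≡ 10 (mod 73), so λ ≡ 52.
  x = λ² - 47 - 69 = 2704 - 116 ≡ 33; y = λ·(47 - 33) - 0 ≡ 71. → (33, 71)
6P: (33, 71) + (69, 49). λ = (49 - 71)/(69 - 33) ≡ 51/36 mod 73. 36⁻¹ ≡ 71 (mod 73) since 36·71 = 2556 ≡ 1, so λ ≡ 44.
  x = λ² - 33 - 69 = 1936 - 102 ≡ 9; y = λ·(33 - 9) - 71 ≡ 36. → (9, 36)
7P: (9, 36) + (69, 49). λ = (49 - 36)/(69 - 9) ≡ 13/60 mod 73. 60⁻¹ ≡ 28 (mod 73) since 60·28 = 1680 ≡ 1, so λ ≡ 72.
  x = λ² - 9 - 69 = 5184 - 78 ≡ 69; y = λ·(9 - 69) - 36 ≡ 24. → (69, 24)
8P: (69, 24) + (69, 49): same x and y₁ ≡ -y₂, so the sum is ∞.
8P = ∞, so the order is 8.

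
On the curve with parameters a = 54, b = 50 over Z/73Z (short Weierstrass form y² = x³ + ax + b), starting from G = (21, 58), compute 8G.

(26, 14)

Double-and-add on 8 = (1000)₂. Start with G = (21, 58) for the leading 1-bit.
double: tangent at (21, 58): λ = (3·21² + 54)/(2·58) ≡ 63/43. 43⁻¹ ≡ 17 (mod 73) since 43·17 = 731 ≡ 1, so λ ≡ 63·17 ≡ 49.
  x = λ² - 21 - 21 = 2401 - 42 ≡ 23; y = λ·(21 - 23) - 58 ≡ 63. → (23, 63)
double: tangent at (23, 63): λ = (3·23² + 54)/(2·63) ≡ 35/53. 53⁻¹ ≡ 62 (mod 73), so λ ≡ 35·62 ≡ 53.
  x = λ² - 23 - 23 = 2809 - 46 ≡ 62; y = λ·(23 - 62) - 63 ≡ 60. → (62, 60)
double: tangent at (62, 60): λ = (3·62² + 54)/(2·60) ≡ 52/47. 47⁻¹ ≡ 14 (mod 73), so λ ≡ 52·14 ≡ 71.
  x = λ² - 62 - 62 = 5041 - 124 ≡ 26; y = λ·(62 - 26) - 60 ≡ 14. → (26, 14)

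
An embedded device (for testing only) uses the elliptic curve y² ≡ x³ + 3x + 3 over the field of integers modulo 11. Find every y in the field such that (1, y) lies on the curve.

x³ + 3x + 3 = 7 ≡ 7 (mod 11).
7 is a non-residue mod 11; no y exists.

none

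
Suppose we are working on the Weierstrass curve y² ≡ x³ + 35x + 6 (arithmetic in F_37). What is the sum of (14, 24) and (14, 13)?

The two points share x = 14 and their y-coordinates satisfy 24 + 13 ≡ 0 (mod 37), so they are inverses. Their sum is O.

O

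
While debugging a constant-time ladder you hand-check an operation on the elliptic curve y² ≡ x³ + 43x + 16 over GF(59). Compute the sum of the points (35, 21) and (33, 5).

(55, 55)

(35, 21) + (33, 5). λ = (5 - 21)/(33 - 35) ≡ 43/57 mod 59. 57⁻¹ ≡ 29 (mod 59), so λ ≡ 8.
  x = λ² - 35 - 33 = 64 - 68 ≡ 55; y = λ·(35 - 55) - 21 ≡ 55. → (55, 55)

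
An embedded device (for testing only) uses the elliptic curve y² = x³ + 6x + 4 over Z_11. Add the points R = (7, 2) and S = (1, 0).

(8, 5)

(7, 2) + (1, 0). λ = (0 - 2)/(1 - 7) ≡ 9/5 mod 11. 5⁻¹ ≡ 9 (mod 11) since 5·9 = 45 ≡ 1, so λ ≡ 4.
  x = λ² - 7 - 1 = 16 - 8 ≡ 8; y = λ·(7 - 8) - 2 ≡ 5. → (8, 5)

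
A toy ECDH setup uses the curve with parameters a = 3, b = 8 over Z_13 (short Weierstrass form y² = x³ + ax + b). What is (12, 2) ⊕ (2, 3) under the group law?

(2, 10)

(12, 2) + (2, 3). λ = (3 - 2)/(2 - 12) ≡ 1/3 mod 13. 3⁻¹ ≡ 9 (mod 13), so λ ≡ 9.
  x = λ² - 12 - 2 = 81 - 14 ≡ 2; y = λ·(12 - 2) - 2 ≡ 10. → (2, 10)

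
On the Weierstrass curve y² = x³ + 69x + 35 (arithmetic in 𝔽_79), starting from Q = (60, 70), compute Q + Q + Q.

(45, 27)

Repeated addition: build up to 3Q.
2Q: tangent at (60, 70): λ = (3·60² + 69)/(2·70) ≡ 46/61. 61⁻¹ ≡ 57 (mod 79) since 61·57 = 3477 ≡ 1, so λ ≡ 46·57 ≡ 15.
  x = λ² - 60 - 60 = 225 - 120 ≡ 26; y = λ·(60 - 26) - 70 ≡ 45. → (26, 45)
3Q: (26, 45) + (60, 70). λ = (70 - 45)/(60 - 26) ≡ 25/34 mod 79. 34⁻¹ ≡ 7 (mod 79) since 34·7 = 238 ≡ 1, so λ ≡ 17.
  x = λ² - 26 - 60 = 289 - 86 ≡ 45; y = λ·(26 - 45) - 45 ≡ 27. → (45, 27)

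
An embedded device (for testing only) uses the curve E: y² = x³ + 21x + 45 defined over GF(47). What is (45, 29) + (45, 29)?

tangent at (45, 29): λ = (3·45² + 21)/(2·29) ≡ 33/11. 11⁻¹ ≡ 30 (mod 47), so λ ≡ 33·30 ≡ 3.
  x = λ² - 45 - 45 = 9 - 90 ≡ 13; y = λ·(45 - 13) - 29 ≡ 20. → (13, 20)

(13, 20)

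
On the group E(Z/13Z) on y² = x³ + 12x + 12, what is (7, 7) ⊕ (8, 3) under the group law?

(7, 7) + (8, 3). λ = (3 - 7)/(8 - 7) ≡ 9/1 mod 13. 1⁻¹ ≡ 1 (mod 13) since 1·1 = 1 ≡ 1, so λ ≡ 9.
  x = λ² - 7 - 8 = 81 - 15 ≡ 1; y = λ·(7 - 1) - 7 ≡ 8. → (1, 8)

(1, 8)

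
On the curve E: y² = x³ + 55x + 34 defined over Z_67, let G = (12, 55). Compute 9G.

Double-and-add on 9 = (1001)₂. Start with G = (12, 55) for the leading 1-bit.
double: tangent at (12, 55): λ = (3·12² + 55)/(2·55) ≡ 18/43. 43⁻¹ ≡ 53 (mod 67), so λ ≡ 18·53 ≡ 16.
  x = λ² - 12 - 12 = 256 - 24 ≡ 31; y = λ·(12 - 31) - 55 ≡ 43. → (31, 43)
double: tangent at (31, 43): λ = (3·31² + 55)/(2·43) ≡ 57/19. 19⁻¹ ≡ 60 (mod 67), so λ ≡ 57·60 ≡ 3.
  x = λ² - 31 - 31 = 9 - 62 ≡ 14; y = λ·(31 - 14) - 43 ≡ 8. → (14, 8)
double: tangent at (14, 8): λ = (3·14² + 55)/(2·8) ≡ 40/16. 16⁻¹ ≡ 21 (mod 67) since 16·21 = 336 ≡ 1, so λ ≡ 40·21 ≡ 36.
  x = λ² - 14 - 14 = 1296 - 28 ≡ 62; y = λ·(14 - 62) - 8 ≡ 6. → (62, 6)
add G: (62, 6) + (12, 55). λ = (55 - 6)/(12 - 62) ≡ 49/17 mod 67. 17⁻¹ ≡ 4 (mod 67), so λ ≡ 62.
  x = λ² - 62 - 12 = 3844 - 74 ≡ 18; y = λ·(62 - 18) - 6 ≡ 42. → (18, 42)

(18, 42)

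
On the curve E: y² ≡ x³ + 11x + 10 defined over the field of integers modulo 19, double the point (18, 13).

(6, 11)

tangent at (18, 13): λ = (3·18² + 11)/(2·13) ≡ 14/7. 7⁻¹ ≡ 11 (mod 19) since 7·11 = 77 ≡ 1, so λ ≡ 14·11 ≡ 2.
  x = λ² - 18 - 18 = 4 - 36 ≡ 6; y = λ·(18 - 6) - 13 ≡ 11. → (6, 11)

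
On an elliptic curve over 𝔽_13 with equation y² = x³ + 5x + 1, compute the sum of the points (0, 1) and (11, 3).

(0, 1) + (11, 3). λ = (3 - 1)/(11 - 0) ≡ 2/11 mod 13. 11⁻¹ ≡ 6 (mod 13) since 11·6 = 66 ≡ 1, so λ ≡ 12.
  x = λ² - 0 - 11 = 144 - 11 ≡ 3; y = λ·(0 - 3) - 1 ≡ 2. → (3, 2)

(3, 2)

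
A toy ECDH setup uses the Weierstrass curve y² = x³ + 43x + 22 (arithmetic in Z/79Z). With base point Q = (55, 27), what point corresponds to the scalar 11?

(73, 41)

Repeated addition: build up to 11Q.
2Q: tangent at (55, 27): λ = (3·55² + 43)/(2·27) ≡ 33/54. 54⁻¹ ≡ 60 (mod 79), so λ ≡ 33·60 ≡ 5.
  x = λ² - 55 - 55 = 25 - 110 ≡ 73; y = λ·(55 - 73) - 27 ≡ 41. → (73, 41)
3Q: (73, 41) + (55, 27). λ = (27 - 41)/(55 - 73) ≡ 65/61 mod 79. 61⁻¹ ≡ 57 (mod 79) since 61·57 = 3477 ≡ 1, so λ ≡ 71.
  x = λ² - 73 - 55 = 5041 - 128 ≡ 15; y = λ·(73 - 15) - 41 ≡ 48. → (15, 48)
4Q: (15, 48) + (55, 27). λ = (27 - 48)/(55 - 15) ≡ 58/40 mod 79. 40⁻¹ ≡ 2 (mod 79), so λ ≡ 37.
  x = λ² - 15 - 55 = 1369 - 70 ≡ 35; y = λ·(15 - 35) - 48 ≡ 2. → (35, 2)
5Q: (35, 2) + (55, 27). λ = (27 - 2)/(55 - 35) ≡ 25/20 mod 79. 20⁻¹ ≡ 4 (mod 79), so λ ≡ 21.
  x = λ² - 35 - 55 = 441 - 90 ≡ 35; y = λ·(35 - 35) - 2 ≡ 77. → (35, 77)
6Q: (35, 77) + (55, 27). λ = (27 - 77)/(55 - 35) ≡ 29/20 mod 79. 20⁻¹ ≡ 4 (mod 79), so λ ≡ 37.
  x = λ² - 35 - 55 = 1369 - 90 ≡ 15; y = λ·(35 - 15) - 77 ≡ 31. → (15, 31)
7Q: (15, 31) + (55, 27). λ = (27 - 31)/(55 - 15) ≡ 75/40 mod 79. 40⁻¹ ≡ 2 (mod 79), so λ ≡ 71.
  x = λ² - 15 - 55 = 5041 - 70 ≡ 73; y = λ·(15 - 73) - 31 ≡ 38. → (73, 38)
8Q: (73, 38) + (55, 27). λ = (27 - 38)/(55 - 73) ≡ 68/61 mod 79. 61⁻¹ ≡ 57 (mod 79) since 61·57 = 3477 ≡ 1, so λ ≡ 5.
  x = λ² - 73 - 55 = 25 - 128 ≡ 55; y = λ·(73 - 55) - 38 ≡ 52. → (55, 52)
9Q: (55, 52) + (55, 27): same x and y₁ ≡ -y₂, so the sum is ∞.
10Q: ∞ + (55, 27) = (55, 27) (identity).
11Q: tangent at (55, 27): λ = (3·55² + 43)/(2·27) ≡ 33/54. 54⁻¹ ≡ 60 (mod 79), so λ ≡ 33·60 ≡ 5.
  x = λ² - 55 - 55 = 25 - 110 ≡ 73; y = λ·(55 - 73) - 27 ≡ 41. → (73, 41)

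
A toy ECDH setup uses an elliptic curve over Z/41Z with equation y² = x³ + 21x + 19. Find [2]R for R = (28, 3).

(21, 39)

tangent at (28, 3): λ = (3·28² + 21)/(2·3) ≡ 36/6. 6⁻¹ ≡ 7 (mod 41) since 6·7 = 42 ≡ 1, so λ ≡ 36·7 ≡ 6.
  x = λ² - 28 - 28 = 36 - 56 ≡ 21; y = λ·(28 - 21) - 3 ≡ 39. → (21, 39)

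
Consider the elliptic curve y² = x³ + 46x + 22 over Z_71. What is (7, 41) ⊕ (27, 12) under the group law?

(7, 41) + (27, 12). λ = (12 - 41)/(27 - 7) ≡ 42/20 mod 71. 20⁻¹ ≡ 32 (mod 71), so λ ≡ 66.
  x = λ² - 7 - 27 = 4356 - 34 ≡ 62; y = λ·(7 - 62) - 41 ≡ 21. → (62, 21)

(62, 21)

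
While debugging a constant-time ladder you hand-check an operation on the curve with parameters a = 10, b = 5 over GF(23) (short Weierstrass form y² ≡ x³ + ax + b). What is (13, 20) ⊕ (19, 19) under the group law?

(7, 2)

(13, 20) + (19, 19). λ = (19 - 20)/(19 - 13) ≡ 22/6 mod 23. 6⁻¹ ≡ 4 (mod 23) since 6·4 = 24 ≡ 1, so λ ≡ 19.
  x = λ² - 13 - 19 = 361 - 32 ≡ 7; y = λ·(13 - 7) - 20 ≡ 2. → (7, 2)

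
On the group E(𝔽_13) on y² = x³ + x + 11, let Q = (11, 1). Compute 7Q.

(11, 1)

Double-and-add on 7 = (111)₂. Start with Q = (11, 1) for the leading 1-bit.
double: tangent at (11, 1): λ = (3·11² + 1)/(2·1) ≡ 0/2. 2⁻¹ ≡ 7 (mod 13) since 2·7 = 14 ≡ 1, so λ ≡ 0·7 ≡ 0.
  x = λ² - 11 - 11 = 0 - 22 ≡ 4; y = λ·(11 - 4) - 1 ≡ 12. → (4, 12)
add Q: (4, 12) + (11, 1). λ = (1 - 12)/(11 - 4) ≡ 2/7 mod 13. 7⁻¹ ≡ 2 (mod 13), so λ ≡ 4.
  x = λ² - 4 - 11 = 16 - 15 ≡ 1; y = λ·(4 - 1) - 12 ≡ 0. → (1, 0)
double: (1, 0) + (1, 0): same x and y₁ ≡ -y₂, so the sum is the point at infinity.
add Q: the point at infinity + (11, 1) = (11, 1) (identity).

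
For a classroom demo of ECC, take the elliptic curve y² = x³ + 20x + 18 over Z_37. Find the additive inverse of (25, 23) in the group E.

-(25, 23) = (25, -23 mod 37) = (25, 14).

(25, 14)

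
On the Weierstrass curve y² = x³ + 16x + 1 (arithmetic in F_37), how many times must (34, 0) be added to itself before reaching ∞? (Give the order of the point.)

2

2P: (34, 0) + (34, 0): same x and y₁ ≡ -y₂, so the sum is ∞.
2P = ∞, so the order is 2.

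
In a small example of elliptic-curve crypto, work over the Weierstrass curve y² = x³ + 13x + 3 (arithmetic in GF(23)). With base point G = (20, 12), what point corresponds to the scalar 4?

Double-and-add on 4 = (100)₂. Start with G = (20, 12) for the leading 1-bit.
double: tangent at (20, 12): λ = (3·20² + 13)/(2·12) ≡ 17/1. 1⁻¹ ≡ 1 (mod 23) since 1·1 = 1 ≡ 1, so λ ≡ 17·1 ≡ 17.
  x = λ² - 20 - 20 = 289 - 40 ≡ 19; y = λ·(20 - 19) - 12 ≡ 5. → (19, 5)
double: tangent at (19, 5): λ = (3·19² + 13)/(2·5) ≡ 15/10. 10⁻¹ ≡ 7 (mod 23) since 10·7 = 70 ≡ 1, so λ ≡ 15·7 ≡ 13.
  x = λ² - 19 - 19 = 169 - 38 ≡ 16; y = λ·(19 - 16) - 5 ≡ 11. → (16, 11)

(16, 11)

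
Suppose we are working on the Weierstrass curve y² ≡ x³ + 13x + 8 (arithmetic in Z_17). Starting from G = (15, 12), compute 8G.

(15, 12)

Repeated addition: build up to 8G.
2G: tangent at (15, 12): λ = (3·15² + 13)/(2·12) ≡ 8/7. 7⁻¹ ≡ 5 (mod 17), so λ ≡ 8·5 ≡ 6.
  x = λ² - 15 - 15 = 36 - 30 ≡ 6; y = λ·(15 - 6) - 12 ≡ 8. → (6, 8)
3G: (6, 8) + (15, 12). λ = (12 - 8)/(15 - 6) ≡ 4/9 mod 17. 9⁻¹ ≡ 2 (mod 17), so λ ≡ 8.
  x = λ² - 6 - 15 = 64 - 21 ≡ 9; y = λ·(6 - 9) - 8 ≡ 2. → (9, 2)
4G: (9, 2) + (15, 12). λ = (12 - 2)/(15 - 9) ≡ 10/6 mod 17. 6⁻¹ ≡ 3 (mod 17), so λ ≡ 13.
  x = λ² - 9 - 15 = 169 - 24 ≡ 9; y = λ·(9 - 9) - 2 ≡ 15. → (9, 15)
5G: (9, 15) + (15, 12). λ = (12 - 15)/(15 - 9) ≡ 14/6 mod 17. 6⁻¹ ≡ 3 (mod 17), so λ ≡ 8.
  x = λ² - 9 - 15 = 64 - 24 ≡ 6; y = λ·(9 - 6) - 15 ≡ 9. → (6, 9)
6G: (6, 9) + (15, 12). λ = (12 - 9)/(15 - 6) ≡ 3/9 mod 17. 9⁻¹ ≡ 2 (mod 17), so λ ≡ 6.
  x = λ² - 6 - 15 = 36 - 21 ≡ 15; y = λ·(6 - 15) - 9 ≡ 5. → (15, 5)
7G: (15, 5) + (15, 12): same x and y₁ ≡ -y₂, so the sum is ∞.
8G: ∞ + (15, 12) = (15, 12) (identity).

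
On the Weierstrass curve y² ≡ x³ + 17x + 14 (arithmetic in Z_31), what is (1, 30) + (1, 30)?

tangent at (1, 30): λ = (3·1² + 17)/(2·30) ≡ 20/29. 29⁻¹ ≡ 15 (mod 31) since 29·15 = 435 ≡ 1, so λ ≡ 20·15 ≡ 21.
  x = λ² - 1 - 1 = 441 - 2 ≡ 5; y = λ·(1 - 5) - 30 ≡ 10. → (5, 10)

(5, 10)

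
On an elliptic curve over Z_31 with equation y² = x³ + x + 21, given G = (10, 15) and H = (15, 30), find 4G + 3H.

First 4G:
Repeated addition: build up to 4G.
2G: tangent at (10, 15): λ = (3·10² + 1)/(2·15) ≡ 22/30. 30⁻¹ ≡ 30 (mod 31) since 30·30 = 900 ≡ 1, so λ ≡ 22·30 ≡ 9.
  x = λ² - 10 - 10 = 81 - 20 ≡ 30; y = λ·(10 - 30) - 15 ≡ 22. → (30, 22)
3G: (30, 22) + (10, 15). λ = (15 - 22)/(10 - 30) ≡ 24/11 mod 31. 11⁻¹ ≡ 17 (mod 31) since 11·17 = 187 ≡ 1, so λ ≡ 5.
  x = λ² - 30 - 10 = 25 - 40 ≡ 16; y = λ·(30 - 16) - 22 ≡ 17. → (16, 17)
4G: (16, 17) + (10, 15). λ = (15 - 17)/(10 - 16) ≡ 29/25 mod 31. 25⁻¹ ≡ 5 (mod 31) since 25·5 = 125 ≡ 1, so λ ≡ 21.
  x = λ² - 16 - 10 = 441 - 26 ≡ 12; y = λ·(16 - 12) - 17 ≡ 5. → (12, 5)
4G = (12, 5).
Next 3H:
Repeated addition: build up to 3H.
2H: tangent at (15, 30): λ = (3·15² + 1)/(2·30) ≡ 25/29. 29⁻¹ ≡ 15 (mod 31), so λ ≡ 25·15 ≡ 3.
  x = λ² - 15 - 15 = 9 - 30 ≡ 10; y = λ·(15 - 10) - 30 ≡ 16. → (10, 16)
3H: (10, 16) + (15, 30). λ = (30 - 16)/(15 - 10) ≡ 14/5 mod 31. 5⁻¹ ≡ 25 (mod 31), so λ ≡ 9.
  x = λ² - 10 - 15 = 81 - 25 ≡ 25; y = λ·(10 - 25) - 16 ≡ 4. → (25, 4)
3H = (25, 4).
Finally 4G + 3H:
(12, 5) + (25, 4). λ = (4 - 5)/(25 - 12) ≡ 30/13 mod 31. 13⁻¹ ≡ 12 (mod 31), so λ ≡ 19.
  x = λ² - 12 - 25 = 361 - 37 ≡ 14; y = λ·(12 - 14) - 5 ≡ 19. → (14, 19)

(14, 19)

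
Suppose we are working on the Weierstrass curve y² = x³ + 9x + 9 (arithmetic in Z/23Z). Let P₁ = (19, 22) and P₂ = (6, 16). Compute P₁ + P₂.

(19, 22) + (6, 16). λ = (16 - 22)/(6 - 19) ≡ 17/10 mod 23. 10⁻¹ ≡ 7 (mod 23) since 10·7 = 70 ≡ 1, so λ ≡ 4.
  x = λ² - 19 - 6 = 16 - 25 ≡ 14; y = λ·(19 - 14) - 22 ≡ 21. → (14, 21)

(14, 21)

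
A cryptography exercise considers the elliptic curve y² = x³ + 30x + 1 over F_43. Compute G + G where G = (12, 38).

(0, 1)

tangent at (12, 38): λ = (3·12² + 30)/(2·38) ≡ 32/33. 33⁻¹ ≡ 30 (mod 43), so λ ≡ 32·30 ≡ 14.
  x = λ² - 12 - 12 = 196 - 24 ≡ 0; y = λ·(12 - 0) - 38 ≡ 1. → (0, 1)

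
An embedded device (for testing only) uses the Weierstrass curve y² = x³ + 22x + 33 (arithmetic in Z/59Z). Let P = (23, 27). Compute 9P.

Repeated addition: build up to 9P.
2P: tangent at (23, 27): λ = (3·23² + 22)/(2·27) ≡ 16/54. 54⁻¹ ≡ 47 (mod 59) since 54·47 = 2538 ≡ 1, so λ ≡ 16·47 ≡ 44.
  x = λ² - 23 - 23 = 1936 - 46 ≡ 2; y = λ·(23 - 2) - 27 ≡ 12. → (2, 12)
3P: (2, 12) + (23, 27). λ = (27 - 12)/(23 - 2) ≡ 15/21 mod 59. 21⁻¹ ≡ 45 (mod 59) since 21·45 = 945 ≡ 1, so λ ≡ 26.
  x = λ² - 2 - 23 = 676 - 25 ≡ 2; y = λ·(2 - 2) - 12 ≡ 47. → (2, 47)
4P: (2, 47) + (23, 27). λ = (27 - 47)/(23 - 2) ≡ 39/21 mod 59. 21⁻¹ ≡ 45 (mod 59), so λ ≡ 44.
  x = λ² - 2 - 23 = 1936 - 25 ≡ 23; y = λ·(2 - 23) - 47 ≡ 32. → (23, 32)
5P: (23, 32) + (23, 27): same x and y₁ ≡ -y₂, so the sum is O.
6P: O + (23, 27) = (23, 27) (identity).
7P: tangent at (23, 27): λ = (3·23² + 22)/(2·27) ≡ 16/54. 54⁻¹ ≡ 47 (mod 59), so λ ≡ 16·47 ≡ 44.
  x = λ² - 23 - 23 = 1936 - 46 ≡ 2; y = λ·(23 - 2) - 27 ≡ 12. → (2, 12)
8P: (2, 12) + (23, 27). λ = (27 - 12)/(23 - 2) ≡ 15/21 mod 59. 21⁻¹ ≡ 45 (mod 59), so λ ≡ 26.
  x = λ² - 2 - 23 = 676 - 25 ≡ 2; y = λ·(2 - 2) - 12 ≡ 47. → (2, 47)
9P: (2, 47) + (23, 27). λ = (27 - 47)/(23 - 2) ≡ 39/21 mod 59. 21⁻¹ ≡ 45 (mod 59), so λ ≡ 44.
  x = λ² - 2 - 23 = 1936 - 25 ≡ 23; y = λ·(2 - 23) - 47 ≡ 32. → (23, 32)

(23, 32)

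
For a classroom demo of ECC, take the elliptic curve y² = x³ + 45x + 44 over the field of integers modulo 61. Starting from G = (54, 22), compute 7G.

(9, 18)

Double-and-add on 7 = (111)₂. Start with G = (54, 22) for the leading 1-bit.
double: tangent at (54, 22): λ = (3·54² + 45)/(2·22) ≡ 9/44. 44⁻¹ ≡ 43 (mod 61) since 44·43 = 1892 ≡ 1, so λ ≡ 9·43 ≡ 21.
  x = λ² - 54 - 54 = 441 - 108 ≡ 28; y = λ·(54 - 28) - 22 ≡ 36. → (28, 36)
add G: (28, 36) + (54, 22). λ = (22 - 36)/(54 - 28) ≡ 47/26 mod 61. 26⁻¹ ≡ 54 (mod 61), so λ ≡ 37.
  x = λ² - 28 - 54 = 1369 - 82 ≡ 6; y = λ·(28 - 6) - 36 ≡ 46. → (6, 46)
double: tangent at (6, 46): λ = (3·6² + 45)/(2·46) ≡ 31/31. 31⁻¹ ≡ 2 (mod 61), so λ ≡ 31·2 ≡ 1.
  x = λ² - 6 - 6 = 1 - 12 ≡ 50; y = λ·(6 - 50) - 46 ≡ 32. → (50, 32)
add G: (50, 32) + (54, 22). λ = (22 - 32)/(54 - 50) ≡ 51/4 mod 61. 4⁻¹ ≡ 46 (mod 61) since 4·46 = 184 ≡ 1, so λ ≡ 28.
  x = λ² - 50 - 54 = 784 - 104 ≡ 9; y = λ·(50 - 9) - 32 ≡ 18. → (9, 18)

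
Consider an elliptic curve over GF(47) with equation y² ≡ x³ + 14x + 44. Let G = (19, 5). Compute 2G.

(36, 43)

tangent at (19, 5): λ = (3·19² + 14)/(2·5) ≡ 16/10. 10⁻¹ ≡ 33 (mod 47) since 10·33 = 330 ≡ 1, so λ ≡ 16·33 ≡ 11.
  x = λ² - 19 - 19 = 121 - 38 ≡ 36; y = λ·(19 - 36) - 5 ≡ 43. → (36, 43)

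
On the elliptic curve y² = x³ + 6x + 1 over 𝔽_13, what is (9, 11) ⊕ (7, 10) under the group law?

(7, 3)

(9, 11) + (7, 10). λ = (10 - 11)/(7 - 9) ≡ 12/11 mod 13. 11⁻¹ ≡ 6 (mod 13) since 11·6 = 66 ≡ 1, so λ ≡ 7.
  x = λ² - 9 - 7 = 49 - 16 ≡ 7; y = λ·(9 - 7) - 11 ≡ 3. → (7, 3)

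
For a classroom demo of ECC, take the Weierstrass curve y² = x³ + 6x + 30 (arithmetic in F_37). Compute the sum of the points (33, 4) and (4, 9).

(33, 4) + (4, 9). λ = (9 - 4)/(4 - 33) ≡ 5/8 mod 37. 8⁻¹ ≡ 14 (mod 37) since 8·14 = 112 ≡ 1, so λ ≡ 33.
  x = λ² - 33 - 4 = 1089 - 37 ≡ 16; y = λ·(33 - 16) - 4 ≡ 2. → (16, 2)

(16, 2)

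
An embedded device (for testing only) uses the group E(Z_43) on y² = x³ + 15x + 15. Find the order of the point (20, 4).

2P: tangent at (20, 4): λ = (3·20² + 15)/(2·4) ≡ 11/8. 8⁻¹ ≡ 27 (mod 43) since 8·27 = 216 ≡ 1, so λ ≡ 11·27 ≡ 39.
  x = λ² - 20 - 20 = 1521 - 40 ≡ 19; y = λ·(20 - 19) - 4 ≡ 35. → (19, 35)
3P: (19, 35) + (20, 4). λ = (4 - 35)/(20 - 19) ≡ 12/1 mod 43. 1⁻¹ ≡ 1 (mod 43), so λ ≡ 12.
  x = λ² - 19 - 20 = 144 - 39 ≡ 19; y = λ·(19 - 19) - 35 ≡ 8. → (19, 8)
4P: (19, 8) + (20, 4). λ = (4 - 8)/(20 - 19) ≡ 39/1 mod 43. 1⁻¹ ≡ 1 (mod 43) since 1·1 = 1 ≡ 1, so λ ≡ 39.
  x = λ² - 19 - 20 = 1521 - 39 ≡ 20; y = λ·(19 - 20) - 8 ≡ 39. → (20, 39)
5P: (20, 39) + (20, 4): same x and y₁ ≡ -y₂, so the sum is ∞.
5P = ∞, so the order is 5.

5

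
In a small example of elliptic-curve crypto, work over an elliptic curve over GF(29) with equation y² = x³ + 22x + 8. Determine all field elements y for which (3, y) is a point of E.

none

x³ + 22x + 8 = 101 ≡ 14 (mod 29).
14 is a non-residue mod 29; no y exists.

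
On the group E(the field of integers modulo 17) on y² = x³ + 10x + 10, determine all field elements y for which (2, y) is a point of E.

2, 15

x³ + 10x + 10 = 38 ≡ 4 (mod 17).
Square roots of 4 mod 17: 2 and 15 (since 2² = 4 ≡ 4).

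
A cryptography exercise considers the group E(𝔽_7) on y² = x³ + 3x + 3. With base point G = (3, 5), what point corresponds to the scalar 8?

(3, 2)

Repeated addition: build up to 8G.
2G: tangent at (3, 5): λ = (3·3² + 3)/(2·5) ≡ 2/3. 3⁻¹ ≡ 5 (mod 7), so λ ≡ 2·5 ≡ 3.
  x = λ² - 3 - 3 = 9 - 6 ≡ 3; y = λ·(3 - 3) - 5 ≡ 2. → (3, 2)
3G: (3, 2) + (3, 5): same x and y₁ ≡ -y₂, so the sum is ∞.
4G: ∞ + (3, 5) = (3, 5) (identity).
5G: tangent at (3, 5): λ = (3·3² + 3)/(2·5) ≡ 2/3. 3⁻¹ ≡ 5 (mod 7), so λ ≡ 2·5 ≡ 3.
  x = λ² - 3 - 3 = 9 - 6 ≡ 3; y = λ·(3 - 3) - 5 ≡ 2. → (3, 2)
6G: (3, 2) + (3, 5): same x and y₁ ≡ -y₂, so the sum is ∞.
7G: ∞ + (3, 5) = (3, 5) (identity).
8G: tangent at (3, 5): λ = (3·3² + 3)/(2·5) ≡ 2/3. 3⁻¹ ≡ 5 (mod 7) since 3·5 = 15 ≡ 1, so λ ≡ 2·5 ≡ 3.
  x = λ² - 3 - 3 = 9 - 6 ≡ 3; y = λ·(3 - 3) - 5 ≡ 2. → (3, 2)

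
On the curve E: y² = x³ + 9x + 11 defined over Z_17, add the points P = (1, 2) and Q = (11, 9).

(1, 2) + (11, 9). λ = (9 - 2)/(11 - 1) ≡ 7/10 mod 17. 10⁻¹ ≡ 12 (mod 17) since 10·12 = 120 ≡ 1, so λ ≡ 16.
  x = λ² - 1 - 11 = 256 - 12 ≡ 6; y = λ·(1 - 6) - 2 ≡ 3. → (6, 3)

(6, 3)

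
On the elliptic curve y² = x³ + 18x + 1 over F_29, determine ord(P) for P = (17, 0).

2P: (17, 0) + (17, 0): same x and y₁ ≡ -y₂, so the sum is O.
2P = O, so the order is 2.

2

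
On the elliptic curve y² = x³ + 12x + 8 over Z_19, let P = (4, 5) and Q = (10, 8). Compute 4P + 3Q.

(7, 13)

First 4P:
Double-and-add on 4 = (100)₂. Start with P = (4, 5) for the leading 1-bit.
double: tangent at (4, 5): λ = (3·4² + 12)/(2·5) ≡ 3/10. 10⁻¹ ≡ 2 (mod 19) since 10·2 = 20 ≡ 1, so λ ≡ 3·2 ≡ 6.
  x = λ² - 4 - 4 = 36 - 8 ≡ 9; y = λ·(4 - 9) - 5 ≡ 3. → (9, 3)
double: tangent at (9, 3): λ = (3·9² + 12)/(2·3) ≡ 8/6. 6⁻¹ ≡ 16 (mod 19), so λ ≡ 8·16 ≡ 14.
  x = λ² - 9 - 9 = 196 - 18 ≡ 7; y = λ·(9 - 7) - 3 ≡ 6. → (7, 6)
4P = (7, 6).
Next 3Q:
Repeated addition: build up to 3Q.
2Q: tangent at (10, 8): λ = (3·10² + 12)/(2·8) ≡ 8/16. 16⁻¹ ≡ 6 (mod 19), so λ ≡ 8·6 ≡ 10.
  x = λ² - 10 - 10 = 100 - 20 ≡ 4; y = λ·(10 - 4) - 8 ≡ 14. → (4, 14)
3Q: (4, 14) + (10, 8). λ = (8 - 14)/(10 - 4) ≡ 13/6 mod 19. 6⁻¹ ≡ 16 (mod 19), so λ ≡ 18.
  x = λ² - 4 - 10 = 324 - 14 ≡ 6; y = λ·(4 - 6) - 14 ≡ 7. → (6, 7)
3Q = (6, 7).
Finally 4P + 3Q:
(7, 6) + (6, 7). λ = (7 - 6)/(6 - 7) ≡ 1/18 mod 19. 18⁻¹ ≡ 18 (mod 19), so λ ≡ 18.
  x = λ² - 7 - 6 = 324 - 13 ≡ 7; y = λ·(7 - 7) - 6 ≡ 13. → (7, 13)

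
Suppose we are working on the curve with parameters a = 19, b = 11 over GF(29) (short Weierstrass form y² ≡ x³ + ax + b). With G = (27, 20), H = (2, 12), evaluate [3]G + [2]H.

(27, 9)

First 3G:
Repeated addition: build up to 3G.
2G: tangent at (27, 20): λ = (3·27² + 19)/(2·20) ≡ 2/11. 11⁻¹ ≡ 8 (mod 29) since 11·8 = 88 ≡ 1, so λ ≡ 2·8 ≡ 16.
  x = λ² - 27 - 27 = 256 - 54 ≡ 28; y = λ·(27 - 28) - 20 ≡ 22. → (28, 22)
3G: (28, 22) + (27, 20). λ = (20 - 22)/(27 - 28) ≡ 27/28 mod 29. 28⁻¹ ≡ 28 (mod 29) since 28·28 = 784 ≡ 1, so λ ≡ 2.
  x = λ² - 28 - 27 = 4 - 55 ≡ 7; y = λ·(28 - 7) - 22 ≡ 20. → (7, 20)
3G = (7, 20).
Next 2H:
Repeated addition: build up to 2H.
2H: tangent at (2, 12): λ = (3·2² + 19)/(2·12) ≡ 2/24. 24⁻¹ ≡ 23 (mod 29), so λ ≡ 2·23 ≡ 17.
  x = λ² - 2 - 2 = 289 - 4 ≡ 24; y = λ·(2 - 24) - 12 ≡ 20. → (24, 20)
2H = (24, 20).
Finally 3G + 2H:
(7, 20) + (24, 20). λ = (20 - 20)/(24 - 7) ≡ 0/17 mod 29. 17⁻¹ ≡ 12 (mod 29), so λ ≡ 0.
  x = λ² - 7 - 24 = 0 - 31 ≡ 27; y = λ·(7 - 27) - 20 ≡ 9. → (27, 9)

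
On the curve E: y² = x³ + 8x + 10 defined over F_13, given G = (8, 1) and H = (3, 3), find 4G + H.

(12, 1)

First 4G:
Repeated addition: build up to 4G.
2G: tangent at (8, 1): λ = (3·8² + 8)/(2·1) ≡ 5/2. 2⁻¹ ≡ 7 (mod 13) since 2·7 = 14 ≡ 1, so λ ≡ 5·7 ≡ 9.
  x = λ² - 8 - 8 = 81 - 16 ≡ 0; y = λ·(8 - 0) - 1 ≡ 6. → (0, 6)
3G: (0, 6) + (8, 1). λ = (1 - 6)/(8 - 0) ≡ 8/8 mod 13. 8⁻¹ ≡ 5 (mod 13) since 8·5 = 40 ≡ 1, so λ ≡ 1.
  x = λ² - 0 - 8 = 1 - 8 ≡ 6; y = λ·(0 - 6) - 6 ≡ 1. → (6, 1)
4G: (6, 1) + (8, 1). λ = (1 - 1)/(8 - 6) ≡ 0/2 mod 13. 2⁻¹ ≡ 7 (mod 13) since 2·7 = 14 ≡ 1, so λ ≡ 0.
  x = λ² - 6 - 8 = 0 - 14 ≡ 12; y = λ·(6 - 12) - 1 ≡ 12. → (12, 12)
4G = (12, 12).
Finally 4G + H:
(12, 12) + (3, 3). λ = (3 - 12)/(3 - 12) ≡ 4/4 mod 13. 4⁻¹ ≡ 10 (mod 13), so λ ≡ 1.
  x = λ² - 12 - 3 = 1 - 15 ≡ 12; y = λ·(12 - 12) - 12 ≡ 1. → (12, 1)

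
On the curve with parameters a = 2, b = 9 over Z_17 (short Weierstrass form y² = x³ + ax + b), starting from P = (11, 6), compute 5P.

Repeated addition: build up to 5P.
2P: tangent at (11, 6): λ = (3·11² + 2)/(2·6) ≡ 8/12. 12⁻¹ ≡ 10 (mod 17), so λ ≡ 8·10 ≡ 12.
  x = λ² - 11 - 11 = 144 - 22 ≡ 3; y = λ·(11 - 3) - 6 ≡ 5. → (3, 5)
3P: (3, 5) + (11, 6). λ = (6 - 5)/(11 - 3) ≡ 1/8 mod 17. 8⁻¹ ≡ 15 (mod 17), so λ ≡ 15.
  x = λ² - 3 - 11 = 225 - 14 ≡ 7; y = λ·(3 - 7) - 5 ≡ 3. → (7, 3)
4P: (7, 3) + (11, 6). λ = (6 - 3)/(11 - 7) ≡ 3/4 mod 17. 4⁻¹ ≡ 13 (mod 17), so λ ≡ 5.
  x = λ² - 7 - 11 = 25 - 18 ≡ 7; y = λ·(7 - 7) - 3 ≡ 14. → (7, 14)
5P: (7, 14) + (11, 6). λ = (6 - 14)/(11 - 7) ≡ 9/4 mod 17. 4⁻¹ ≡ 13 (mod 17), so λ ≡ 15.
  x = λ² - 7 - 11 = 225 - 18 ≡ 3; y = λ·(7 - 3) - 14 ≡ 12. → (3, 12)

(3, 12)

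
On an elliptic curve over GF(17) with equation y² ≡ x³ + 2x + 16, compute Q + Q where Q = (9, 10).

tangent at (9, 10): λ = (3·9² + 2)/(2·10) ≡ 7/3. 3⁻¹ ≡ 6 (mod 17) since 3·6 = 18 ≡ 1, so λ ≡ 7·6 ≡ 8.
  x = λ² - 9 - 9 = 64 - 18 ≡ 12; y = λ·(9 - 12) - 10 ≡ 0. → (12, 0)

(12, 0)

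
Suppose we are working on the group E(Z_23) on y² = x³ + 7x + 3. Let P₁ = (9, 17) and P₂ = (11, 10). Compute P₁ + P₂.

(9, 17) + (11, 10). λ = (10 - 17)/(11 - 9) ≡ 16/2 mod 23. 2⁻¹ ≡ 12 (mod 23), so λ ≡ 8.
  x = λ² - 9 - 11 = 64 - 20 ≡ 21; y = λ·(9 - 21) - 17 ≡ 2. → (21, 2)

(21, 2)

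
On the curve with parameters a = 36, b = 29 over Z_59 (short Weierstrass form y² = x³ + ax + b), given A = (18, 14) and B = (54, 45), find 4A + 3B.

(24, 47)

First 4A:
Repeated addition: build up to 4A.
2A: tangent at (18, 14): λ = (3·18² + 36)/(2·14) ≡ 5/28. 28⁻¹ ≡ 19 (mod 59) since 28·19 = 532 ≡ 1, so λ ≡ 5·19 ≡ 36.
  x = λ² - 18 - 18 = 1296 - 36 ≡ 21; y = λ·(18 - 21) - 14 ≡ 55. → (21, 55)
3A: (21, 55) + (18, 14). λ = (14 - 55)/(18 - 21) ≡ 18/56 mod 59. 56⁻¹ ≡ 39 (mod 59), so λ ≡ 53.
  x = λ² - 21 - 18 = 2809 - 39 ≡ 56; y = λ·(21 - 56) - 55 ≡ 37. → (56, 37)
4A: (56, 37) + (18, 14). λ = (14 - 37)/(18 - 56) ≡ 36/21 mod 59. 21⁻¹ ≡ 45 (mod 59), so λ ≡ 27.
  x = λ² - 56 - 18 = 729 - 74 ≡ 6; y = λ·(56 - 6) - 37 ≡ 15. → (6, 15)
4A = (6, 15).
Next 3B:
Repeated addition: build up to 3B.
2B: tangent at (54, 45): λ = (3·54² + 36)/(2·45) ≡ 52/31. 31⁻¹ ≡ 40 (mod 59), so λ ≡ 52·40 ≡ 15.
  x = λ² - 54 - 54 = 225 - 108 ≡ 58; y = λ·(54 - 58) - 45 ≡ 13. → (58, 13)
3B: (58, 13) + (54, 45). λ = (45 - 13)/(54 - 58) ≡ 32/55 mod 59. 55⁻¹ ≡ 44 (mod 59), so λ ≡ 51.
  x = λ² - 58 - 54 = 2601 - 112 ≡ 11; y = λ·(58 - 11) - 13 ≡ 24. → (11, 24)
3B = (11, 24).
Finally 4A + 3B:
(6, 15) + (11, 24). λ = (24 - 15)/(11 - 6) ≡ 9/5 mod 59. 5⁻¹ ≡ 12 (mod 59) since 5·12 = 60 ≡ 1, so λ ≡ 49.
  x = λ² - 6 - 11 = 2401 - 17 ≡ 24; y = λ·(6 - 24) - 15 ≡ 47. → (24, 47)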